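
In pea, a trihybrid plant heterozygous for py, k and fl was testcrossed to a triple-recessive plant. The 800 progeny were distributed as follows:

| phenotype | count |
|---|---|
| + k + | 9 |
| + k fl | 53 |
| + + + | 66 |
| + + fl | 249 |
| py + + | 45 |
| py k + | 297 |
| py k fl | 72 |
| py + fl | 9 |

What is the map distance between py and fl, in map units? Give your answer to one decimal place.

The two most frequent reciprocal classes, + + fl and py k +, are the parental types, so the F1 was + + fl / py k +.
The two rarest classes, py + fl and + k +, are the double crossovers. Comparing them with the parentals, only the py allele has switched, so py is the middle locus and the order is k – py – fl.
Crossovers in the py–fl interval produce the single-crossover classes + + + and py k fl (66 + 72 = 138) plus the double crossovers (18).
RF(py–fl) = (138 + 18) / 800 = 156/800 = 0.1950 → 19.5 map units.

19.5 map units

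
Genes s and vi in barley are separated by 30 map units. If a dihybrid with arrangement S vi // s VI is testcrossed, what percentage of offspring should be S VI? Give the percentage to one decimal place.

A map distance of 30 map units corresponds to a recombination frequency of 0.300.
The F1 is S vi / s VI, so S VI is a recombinant gamete class with expected frequency r/2 = 0.300/2 = 0.1500.
That is 0.1500 = 15.0% of the progeny.

15.0%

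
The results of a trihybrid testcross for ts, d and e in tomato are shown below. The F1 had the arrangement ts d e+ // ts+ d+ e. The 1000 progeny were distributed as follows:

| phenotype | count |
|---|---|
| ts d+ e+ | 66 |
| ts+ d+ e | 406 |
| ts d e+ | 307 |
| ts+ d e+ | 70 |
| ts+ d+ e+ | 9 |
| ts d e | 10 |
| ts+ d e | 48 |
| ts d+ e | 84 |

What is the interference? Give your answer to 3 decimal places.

The two rarest classes, ts d e and ts+ d+ e+, are the double crossovers. Comparing them with the parentals, only the e allele has switched, so e is the middle locus and the order is ts – e – d.
ts–e: (154 + 19)/1000 = 0.1730; e–d: (114 + 19)/1000 = 0.1330.
Expected DCO frequency = 0.1730 × 0.1330 ≈ 0.02301; observed = 19/1000 ≈ 0.01900.
Coefficient of coincidence = 0.01900/0.02301 ≈ 0.826; interference = 1 − 0.826 = 0.174.

0.174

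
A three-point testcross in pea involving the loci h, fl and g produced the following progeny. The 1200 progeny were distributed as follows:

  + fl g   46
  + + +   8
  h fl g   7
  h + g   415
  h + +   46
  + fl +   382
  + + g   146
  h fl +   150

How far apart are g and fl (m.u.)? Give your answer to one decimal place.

8.9 m.u.

The two most frequent reciprocal classes, h + g and + fl +, are the parental types, so the F1 was h + g / + fl +.
The two rarest classes, h fl g and + + +, are the double crossovers. Comparing them with the parentals, only the fl allele has switched, so fl is the middle locus and the order is h – fl – g.
Crossovers in the fl–g interval produce the single-crossover classes h + + and + fl g (46 + 46 = 92) plus the double crossovers (15).
RF(fl–g) = (92 + 15) / 1200 = 107/1200 = 0.0892 → 8.9 m.u.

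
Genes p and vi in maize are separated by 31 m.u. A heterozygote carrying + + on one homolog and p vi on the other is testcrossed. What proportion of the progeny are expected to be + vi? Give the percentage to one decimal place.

15.5%

A map distance of 31 m.u. corresponds to a recombination frequency of 0.310.
The F1 is + + / p vi, so + vi is a recombinant gamete class with expected frequency r/2 = 0.310/2 = 0.1550.
That is 0.1550 = 15.5% of the progeny.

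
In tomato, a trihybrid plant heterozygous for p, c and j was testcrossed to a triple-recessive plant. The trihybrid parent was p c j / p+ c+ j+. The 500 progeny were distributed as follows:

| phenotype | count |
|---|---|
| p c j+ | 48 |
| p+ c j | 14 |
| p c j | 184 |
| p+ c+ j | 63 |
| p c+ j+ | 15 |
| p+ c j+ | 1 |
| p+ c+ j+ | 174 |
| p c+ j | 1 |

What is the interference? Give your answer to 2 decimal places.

0.71

The two rarest classes, p c+ j and p+ c j+, are the double crossovers. Comparing them with the parentals, only the c allele has switched, so c is the middle locus and the order is p – c – j.
p–c: (29 + 2)/500 = 0.0620; c–j: (111 + 2)/500 = 0.2260.
Expected DCO frequency = 0.0620 × 0.2260 ≈ 0.01401; observed = 2/500 ≈ 0.00400.
Coefficient of coincidence = 0.00400/0.01401 ≈ 0.29; interference = 1 − 0.29 = 0.71.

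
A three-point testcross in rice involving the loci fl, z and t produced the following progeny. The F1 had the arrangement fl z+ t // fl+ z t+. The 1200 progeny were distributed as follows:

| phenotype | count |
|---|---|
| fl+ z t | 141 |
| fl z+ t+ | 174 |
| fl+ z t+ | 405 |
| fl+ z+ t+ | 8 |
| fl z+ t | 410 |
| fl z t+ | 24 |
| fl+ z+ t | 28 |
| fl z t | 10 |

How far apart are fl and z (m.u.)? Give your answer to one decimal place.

5.8 m.u.

The two rarest classes, fl z t and fl+ z+ t+, are the double crossovers. Comparing them with the parentals, only the z allele has switched, so z is the middle locus and the order is t – z – fl.
Crossovers in the z–fl interval produce the single-crossover classes fl+ z+ t and fl z t+ (28 + 24 = 52) plus the double crossovers (18).
RF(z–fl) = (52 + 18) / 1200 = 70/1200 = 0.0583 → 5.8 m.u.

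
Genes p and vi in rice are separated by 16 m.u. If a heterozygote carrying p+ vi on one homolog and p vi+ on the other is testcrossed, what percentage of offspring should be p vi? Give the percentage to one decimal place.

A map distance of 16 m.u. corresponds to a recombination frequency of 0.160.
The F1 is p+ vi / p vi+, so p vi is a recombinant gamete class with expected frequency r/2 = 0.160/2 = 0.0800.
That is 0.0800 = 8.0% of the progeny.

8.0%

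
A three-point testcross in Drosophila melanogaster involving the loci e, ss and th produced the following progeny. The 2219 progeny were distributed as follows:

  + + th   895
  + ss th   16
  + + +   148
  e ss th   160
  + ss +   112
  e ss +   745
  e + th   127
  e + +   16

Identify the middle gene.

ss

The two most frequent reciprocal classes, e ss + and + + th, are the parental types, so the F1 was e ss + / + + th.
The two rarest classes, e + + and + ss th, are the double crossovers. Comparing them with the parentals, only the ss allele has switched, so ss is the middle locus and the order is e – ss – th.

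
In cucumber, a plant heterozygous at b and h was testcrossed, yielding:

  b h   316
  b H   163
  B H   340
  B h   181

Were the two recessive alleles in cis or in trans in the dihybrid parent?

cis

The two most frequent classes are B H (340) and b h (316); these are the parental (non-recombinant) types.
So the F1 carried B H on one chromosome and b h on the other — the recessive alleles are on the same chromosome (cis / coupling).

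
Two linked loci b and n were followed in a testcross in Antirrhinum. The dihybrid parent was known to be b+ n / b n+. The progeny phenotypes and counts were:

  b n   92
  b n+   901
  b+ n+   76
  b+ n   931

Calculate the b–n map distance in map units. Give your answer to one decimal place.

The recombinant classes are b+ n+ and b n: 76 + 92 = 168.
Recombination frequency = 168/2000 = 0.0840 ≈ 8.4%, i.e. 8.4 map units.

8.4 map units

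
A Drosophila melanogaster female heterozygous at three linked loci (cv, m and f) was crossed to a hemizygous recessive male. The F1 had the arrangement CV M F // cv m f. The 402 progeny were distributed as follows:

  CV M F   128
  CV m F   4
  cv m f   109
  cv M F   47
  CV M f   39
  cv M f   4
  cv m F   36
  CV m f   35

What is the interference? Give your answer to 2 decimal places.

0.57

The two rarest classes, CV m F and cv M f, are the double crossovers. Comparing them with the parentals, only the m allele has switched, so m is the middle locus and the order is cv – m – f.
cv–m: (82 + 8)/402 = 0.2239; m–f: (75 + 8)/402 = 0.2065.
Expected DCO frequency = 0.2239 × 0.2065 ≈ 0.04624; observed = 8/402 ≈ 0.01990.
Coefficient of coincidence = 0.01990/0.04624 ≈ 0.43; interference = 1 − 0.43 = 0.57.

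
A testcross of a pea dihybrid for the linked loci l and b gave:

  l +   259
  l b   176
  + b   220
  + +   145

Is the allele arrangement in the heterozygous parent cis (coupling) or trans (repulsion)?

trans

The two most frequent classes are + b (220) and l + (259); these are the parental (non-recombinant) types.
So the F1 carried + b on one chromosome and l + on the other — the recessive alleles are on opposite chromosomes (trans / repulsion).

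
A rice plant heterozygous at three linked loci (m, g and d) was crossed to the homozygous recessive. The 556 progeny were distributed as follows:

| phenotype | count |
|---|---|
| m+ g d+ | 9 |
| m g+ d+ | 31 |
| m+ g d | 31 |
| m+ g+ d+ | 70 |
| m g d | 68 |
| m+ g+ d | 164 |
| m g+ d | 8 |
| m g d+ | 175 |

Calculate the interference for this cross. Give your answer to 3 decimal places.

The two most frequent reciprocal classes, m+ g+ d and m g d+, are the parental types, so the F1 was m+ g+ d / m g d+.
The two rarest classes, m g+ d and m+ g d+, are the double crossovers. Comparing them with the parentals, only the m allele has switched, so m is the middle locus and the order is d – m – g.
d–m: (138 + 17)/556 = 0.2788; m–g: (62 + 17)/556 = 0.1421.
Expected DCO frequency = 0.2788 × 0.1421 ≈ 0.03962; observed = 17/556 ≈ 0.03058.
Coefficient of coincidence = 0.03058/0.03962 ≈ 0.772; interference = 1 − 0.772 = 0.228.

0.228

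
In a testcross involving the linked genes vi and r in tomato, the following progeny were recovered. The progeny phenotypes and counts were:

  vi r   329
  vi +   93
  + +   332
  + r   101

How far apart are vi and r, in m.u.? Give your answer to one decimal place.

The two most frequent classes, + + (332) and vi r (329), are the parental types, so the F1 was + + / vi r.
The recombinant classes are + r and vi +: 101 + 93 = 194.
Recombination frequency = 194/855 = 0.2269 ≈ 22.7%, i.e. 22.7 m.u.

22.7 m.u.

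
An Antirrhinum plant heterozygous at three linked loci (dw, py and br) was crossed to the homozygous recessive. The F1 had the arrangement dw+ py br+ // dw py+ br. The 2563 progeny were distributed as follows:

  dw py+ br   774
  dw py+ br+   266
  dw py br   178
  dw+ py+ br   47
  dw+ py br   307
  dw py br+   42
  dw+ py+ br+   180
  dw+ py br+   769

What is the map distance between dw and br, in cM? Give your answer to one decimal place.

The two rarest classes, dw py br+ and dw+ py+ br, are the double crossovers. Comparing them with the parentals, only the dw allele has switched, so dw is the middle locus and the order is py – dw – br.
Crossovers in the dw–br interval produce the single-crossover classes dw+ py br and dw py+ br+ (307 + 266 = 573) plus the double crossovers (89).
RF(dw–br) = (573 + 89) / 2563 = 662/2563 = 0.2583 → 25.8 cM.

25.8 cM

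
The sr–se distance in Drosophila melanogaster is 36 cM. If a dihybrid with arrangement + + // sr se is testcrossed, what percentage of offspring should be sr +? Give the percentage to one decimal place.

18.0%

A map distance of 36 cM corresponds to a recombination frequency of 0.360.
The F1 is + + / sr se, so sr + is a recombinant gamete class with expected frequency r/2 = 0.360/2 = 0.1800.
That is 0.1800 = 18.0% of the progeny.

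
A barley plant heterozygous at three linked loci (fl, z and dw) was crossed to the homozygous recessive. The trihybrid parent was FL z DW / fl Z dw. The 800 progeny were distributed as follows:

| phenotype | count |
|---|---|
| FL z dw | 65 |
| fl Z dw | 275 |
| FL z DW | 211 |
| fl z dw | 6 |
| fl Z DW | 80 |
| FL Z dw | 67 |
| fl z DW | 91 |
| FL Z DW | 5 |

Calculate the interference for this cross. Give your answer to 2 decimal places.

0.67

The two rarest classes, FL Z DW and fl z dw, are the double crossovers. Comparing them with the parentals, only the z allele has switched, so z is the middle locus and the order is dw – z – fl.
dw–z: (145 + 11)/800 = 0.1950; z–fl: (158 + 11)/800 = 0.2112.
Expected DCO frequency = 0.1950 × 0.2112 ≈ 0.04118; observed = 11/800 ≈ 0.01375.
Coefficient of coincidence = 0.01375/0.04118 ≈ 0.33; interference = 1 − 0.33 = 0.67.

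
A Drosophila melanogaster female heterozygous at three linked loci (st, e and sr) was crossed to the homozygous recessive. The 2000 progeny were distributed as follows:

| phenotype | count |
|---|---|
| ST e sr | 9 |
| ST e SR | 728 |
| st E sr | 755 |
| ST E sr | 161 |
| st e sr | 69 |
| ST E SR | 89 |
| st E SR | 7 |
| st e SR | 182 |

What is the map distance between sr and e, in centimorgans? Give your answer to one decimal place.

8.7 centimorgans

The two most frequent reciprocal classes, st E sr and ST e SR, are the parental types, so the F1 was st E sr / ST e SR.
The two rarest classes, st E SR and ST e sr, are the double crossovers. Comparing them with the parentals, only the sr allele has switched, so sr is the middle locus and the order is e – sr – st.
Crossovers in the e–sr interval produce the single-crossover classes st e sr and ST E SR (69 + 89 = 158) plus the double crossovers (16).
RF(e–sr) = (158 + 16) / 2000 = 174/2000 = 0.0870 → 8.7 centimorgans.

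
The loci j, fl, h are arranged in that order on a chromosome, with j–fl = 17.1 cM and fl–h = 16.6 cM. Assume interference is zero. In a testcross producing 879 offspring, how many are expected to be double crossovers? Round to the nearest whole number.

Map distances give recombination frequencies of 0.171 and 0.166 for the two intervals.
With no interference, expected double-crossover frequency = 0.171 × 0.166 = 0.02839.
Expected number = 0.02839 × 879 = 24.95 ≈ 25.

25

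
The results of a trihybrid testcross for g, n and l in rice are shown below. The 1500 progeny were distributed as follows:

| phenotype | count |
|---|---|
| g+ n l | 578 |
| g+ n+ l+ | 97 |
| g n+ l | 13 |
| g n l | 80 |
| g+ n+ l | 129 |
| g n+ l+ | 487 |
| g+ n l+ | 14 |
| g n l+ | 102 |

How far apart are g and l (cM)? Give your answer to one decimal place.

13.6 cM

The two most frequent reciprocal classes, g+ n l and g n+ l+, are the parental types, so the F1 was g+ n l / g n+ l+.
The two rarest classes, g+ n l+ and g n+ l, are the double crossovers. Comparing them with the parentals, only the l allele has switched, so l is the middle locus and the order is n – l – g.
Crossovers in the l–g interval produce the single-crossover classes g n l and g+ n+ l+ (80 + 97 = 177) plus the double crossovers (27).
RF(l–g) = (177 + 27) / 1500 = 204/1500 = 0.1360 → 13.6 cM.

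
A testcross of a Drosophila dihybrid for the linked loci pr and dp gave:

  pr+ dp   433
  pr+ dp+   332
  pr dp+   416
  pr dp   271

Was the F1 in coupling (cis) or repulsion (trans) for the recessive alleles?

The two most frequent classes are pr+ dp (433) and pr dp+ (416); these are the parental (non-recombinant) types.
So the F1 carried pr+ dp on one chromosome and pr dp+ on the other — the recessive alleles are on opposite chromosomes (trans / repulsion).

trans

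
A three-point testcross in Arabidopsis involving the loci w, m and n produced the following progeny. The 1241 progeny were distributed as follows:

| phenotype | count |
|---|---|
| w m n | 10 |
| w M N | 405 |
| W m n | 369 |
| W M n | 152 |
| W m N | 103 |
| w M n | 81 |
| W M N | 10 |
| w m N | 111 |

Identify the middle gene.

w

The two most frequent reciprocal classes, w M N and W m n, are the parental types, so the F1 was w M N / W m n.
The two rarest classes, W M N and w m n, are the double crossovers. Comparing them with the parentals, only the w allele has switched, so w is the middle locus and the order is n – w – m.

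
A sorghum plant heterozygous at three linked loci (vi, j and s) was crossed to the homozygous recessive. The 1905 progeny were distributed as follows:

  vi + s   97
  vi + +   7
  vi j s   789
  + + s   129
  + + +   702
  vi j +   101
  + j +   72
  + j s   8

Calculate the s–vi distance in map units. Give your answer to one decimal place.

The two most frequent reciprocal classes, + + + and vi j s, are the parental types, so the F1 was + + + / vi j s.
The two rarest classes, vi + + and + j s, are the double crossovers. Comparing them with the parentals, only the vi allele has switched, so vi is the middle locus and the order is s – vi – j.
Crossovers in the s–vi interval produce the single-crossover classes + + s and vi j + (129 + 101 = 230) plus the double crossovers (15).
RF(s–vi) = (230 + 15) / 1905 = 245/1905 = 0.1286 → 12.9 map units.

12.9 map units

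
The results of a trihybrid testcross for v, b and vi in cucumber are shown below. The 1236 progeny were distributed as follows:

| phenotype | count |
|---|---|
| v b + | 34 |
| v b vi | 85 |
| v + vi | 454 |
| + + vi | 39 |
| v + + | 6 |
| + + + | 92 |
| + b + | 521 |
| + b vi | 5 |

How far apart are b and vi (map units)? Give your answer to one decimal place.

15.2 map units

The two most frequent reciprocal classes, v + vi and + b +, are the parental types, so the F1 was v + vi / + b +.
The two rarest classes, v + + and + b vi, are the double crossovers. Comparing them with the parentals, only the vi allele has switched, so vi is the middle locus and the order is v – vi – b.
Crossovers in the vi–b interval produce the single-crossover classes v b vi and + + + (85 + 92 = 177) plus the double crossovers (11).
RF(vi–b) = (177 + 11) / 1236 = 188/1236 = 0.1521 → 15.2 map units.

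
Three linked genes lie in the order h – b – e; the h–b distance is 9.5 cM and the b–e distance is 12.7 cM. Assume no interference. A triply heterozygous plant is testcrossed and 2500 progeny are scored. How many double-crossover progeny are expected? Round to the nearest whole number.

30

Map distances give recombination frequencies of 0.095 and 0.127 for the two intervals.
With no interference, expected double-crossover frequency = 0.095 × 0.127 = 0.01207.
Expected number = 0.01207 × 2500 = 30.16 ≈ 30.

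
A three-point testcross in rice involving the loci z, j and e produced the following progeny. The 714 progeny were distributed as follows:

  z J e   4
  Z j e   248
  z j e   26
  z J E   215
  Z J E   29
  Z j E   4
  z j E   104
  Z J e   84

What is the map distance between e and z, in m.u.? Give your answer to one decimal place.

8.8 m.u.

The two most frequent reciprocal classes, Z j e and z J E, are the parental types, so the F1 was Z j e / z J E.
The two rarest classes, Z j E and z J e, are the double crossovers. Comparing them with the parentals, only the e allele has switched, so e is the middle locus and the order is z – e – j.
Crossovers in the z–e interval produce the single-crossover classes z j e and Z J E (26 + 29 = 55) plus the double crossovers (8).
RF(z–e) = (55 + 8) / 714 = 63/714 = 0.0882 → 8.8 m.u.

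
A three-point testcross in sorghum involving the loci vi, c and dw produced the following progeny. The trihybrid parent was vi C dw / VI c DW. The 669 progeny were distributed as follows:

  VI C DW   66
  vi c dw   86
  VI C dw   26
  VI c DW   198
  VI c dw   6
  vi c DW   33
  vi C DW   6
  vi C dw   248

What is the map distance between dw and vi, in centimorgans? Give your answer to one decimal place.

The two rarest classes, vi C DW and VI c dw, are the double crossovers. Comparing them with the parentals, only the dw allele has switched, so dw is the middle locus and the order is vi – dw – c.
Crossovers in the vi–dw interval produce the single-crossover classes VI C dw and vi c DW (26 + 33 = 59) plus the double crossovers (12).
RF(vi–dw) = (59 + 12) / 669 = 71/669 = 0.1061 → 10.6 centimorgans.

10.6 centimorgans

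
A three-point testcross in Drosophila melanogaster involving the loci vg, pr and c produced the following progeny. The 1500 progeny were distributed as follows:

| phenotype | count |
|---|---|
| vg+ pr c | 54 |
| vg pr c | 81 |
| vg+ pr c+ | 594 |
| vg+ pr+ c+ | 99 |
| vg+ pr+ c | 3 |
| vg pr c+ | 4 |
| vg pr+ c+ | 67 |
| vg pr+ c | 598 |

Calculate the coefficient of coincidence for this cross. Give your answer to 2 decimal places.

0.44

The two most frequent reciprocal classes, vg+ pr c+ and vg pr+ c, are the parental types, so the F1 was vg+ pr c+ / vg pr+ c.
The two rarest classes, vg pr c+ and vg+ pr+ c, are the double crossovers. Comparing them with the parentals, only the vg allele has switched, so vg is the middle locus and the order is c – vg – pr.
c–vg: (121 + 7)/1500 = 0.0853; vg–pr: (180 + 7)/1500 = 0.1247.
Expected DCO frequency = 0.0853 × 0.1247 ≈ 0.01064; observed = 7/1500 ≈ 0.00467.
Coefficient of coincidence = 0.00467/0.01064 ≈ 0.44.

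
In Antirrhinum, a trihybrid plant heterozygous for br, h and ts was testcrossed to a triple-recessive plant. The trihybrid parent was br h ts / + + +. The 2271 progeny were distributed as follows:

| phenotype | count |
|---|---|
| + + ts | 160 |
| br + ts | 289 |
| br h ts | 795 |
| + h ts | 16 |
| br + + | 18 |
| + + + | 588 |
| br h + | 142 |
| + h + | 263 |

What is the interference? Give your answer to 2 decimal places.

0.61

The two rarest classes, + h ts and br + +, are the double crossovers. Comparing them with the parentals, only the br allele has switched, so br is the middle locus and the order is ts – br – h.
ts–br: (302 + 34)/2271 = 0.1480; br–h: (552 + 34)/2271 = 0.2580.
Expected DCO frequency = 0.1480 × 0.2580 ≈ 0.03818; observed = 34/2271 ≈ 0.01497.
Coefficient of coincidence = 0.01497/0.03818 ≈ 0.39; interference = 1 − 0.39 = 0.61.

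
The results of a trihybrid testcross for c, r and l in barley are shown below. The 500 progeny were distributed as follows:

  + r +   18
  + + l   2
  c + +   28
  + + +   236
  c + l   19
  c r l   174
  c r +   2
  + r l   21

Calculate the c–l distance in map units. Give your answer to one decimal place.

The two most frequent reciprocal classes, + + + and c r l, are the parental types, so the F1 was + + + / c r l.
The two rarest classes, + + l and c r +, are the double crossovers. Comparing them with the parentals, only the l allele has switched, so l is the middle locus and the order is r – l – c.
Crossovers in the l–c interval produce the single-crossover classes c + + and + r l (28 + 21 = 49) plus the double crossovers (4).
RF(l–c) = (49 + 4) / 500 = 53/500 = 0.1060 → 10.6 map units.

10.6 map units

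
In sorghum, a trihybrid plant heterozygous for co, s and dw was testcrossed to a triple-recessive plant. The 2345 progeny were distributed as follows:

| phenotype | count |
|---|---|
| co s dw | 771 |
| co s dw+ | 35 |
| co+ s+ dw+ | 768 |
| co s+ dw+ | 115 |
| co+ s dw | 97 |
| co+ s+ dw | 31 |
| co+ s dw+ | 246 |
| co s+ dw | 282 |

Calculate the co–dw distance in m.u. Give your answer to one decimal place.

The two most frequent reciprocal classes, co+ s+ dw+ and co s dw, are the parental types, so the F1 was co+ s+ dw+ / co s dw.
The two rarest classes, co+ s+ dw and co s dw+, are the double crossovers. Comparing them with the parentals, only the dw allele has switched, so dw is the middle locus and the order is s – dw – co.
Crossovers in the dw–co interval produce the single-crossover classes co s+ dw+ and co+ s dw (115 + 97 = 212) plus the double crossovers (66).
RF(dw–co) = (212 + 66) / 2345 = 278/2345 = 0.1186 → 11.9 m.u.

11.9 m.u.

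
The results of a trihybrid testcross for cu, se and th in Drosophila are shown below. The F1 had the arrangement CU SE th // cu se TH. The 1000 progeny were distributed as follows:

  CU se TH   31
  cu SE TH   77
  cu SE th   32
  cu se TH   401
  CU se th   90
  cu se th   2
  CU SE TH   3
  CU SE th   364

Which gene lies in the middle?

th

The two rarest classes, CU SE TH and cu se th, are the double crossovers. Comparing them with the parentals, only the th allele has switched, so th is the middle locus and the order is cu – th – se.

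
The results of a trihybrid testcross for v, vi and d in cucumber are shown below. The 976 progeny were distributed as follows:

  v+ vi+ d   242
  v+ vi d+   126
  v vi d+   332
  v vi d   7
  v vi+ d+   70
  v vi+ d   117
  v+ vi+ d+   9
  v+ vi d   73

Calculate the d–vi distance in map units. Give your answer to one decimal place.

16.3 map units

The two most frequent reciprocal classes, v vi d+ and v+ vi+ d, are the parental types, so the F1 was v vi d+ / v+ vi+ d.
The two rarest classes, v vi d and v+ vi+ d+, are the double crossovers. Comparing them with the parentals, only the d allele has switched, so d is the middle locus and the order is vi – d – v.
Crossovers in the vi–d interval produce the single-crossover classes v vi+ d+ and v+ vi d (70 + 73 = 143) plus the double crossovers (16).
RF(vi–d) = (143 + 16) / 976 = 159/976 = 0.1629 → 16.3 map units.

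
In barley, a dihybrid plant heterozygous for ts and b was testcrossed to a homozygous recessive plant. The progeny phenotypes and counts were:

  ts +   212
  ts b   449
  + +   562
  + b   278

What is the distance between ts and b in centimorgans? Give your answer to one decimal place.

32.6 centimorgans

The two most frequent classes, + + (562) and ts b (449), are the parental types, so the F1 was + + / ts b.
The recombinant classes are + b and ts +: 278 + 212 = 490.
Recombination frequency = 490/1501 = 0.3264 ≈ 32.6%, i.e. 32.6 centimorgans.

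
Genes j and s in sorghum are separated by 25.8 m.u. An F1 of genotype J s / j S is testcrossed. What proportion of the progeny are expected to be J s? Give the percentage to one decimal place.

A map distance of 25.8 m.u. corresponds to a recombination frequency of 0.258.
The F1 is J s / j S, so J s is a parental gamete class with expected frequency (1 − r)/2 = 0.742/2 = 0.3710.
That is 0.3710 = 37.1% of the progeny.

37.1%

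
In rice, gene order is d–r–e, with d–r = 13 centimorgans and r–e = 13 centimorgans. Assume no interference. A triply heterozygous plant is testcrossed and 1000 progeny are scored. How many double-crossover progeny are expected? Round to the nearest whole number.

17

Map distances give recombination frequencies of 0.130 and 0.130 for the two intervals.
With no interference, expected double-crossover frequency = 0.130 × 0.130 = 0.01690.
Expected number = 0.01690 × 1000 = 16.90 ≈ 17.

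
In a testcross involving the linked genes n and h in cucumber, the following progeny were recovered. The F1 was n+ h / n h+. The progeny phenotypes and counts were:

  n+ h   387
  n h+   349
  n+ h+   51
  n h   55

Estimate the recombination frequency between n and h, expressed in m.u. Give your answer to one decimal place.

12.6 m.u.

The recombinant classes are n+ h+ and n h: 51 + 55 = 106.
Recombination frequency = 106/842 = 0.1259 ≈ 12.6%, i.e. 12.6 m.u.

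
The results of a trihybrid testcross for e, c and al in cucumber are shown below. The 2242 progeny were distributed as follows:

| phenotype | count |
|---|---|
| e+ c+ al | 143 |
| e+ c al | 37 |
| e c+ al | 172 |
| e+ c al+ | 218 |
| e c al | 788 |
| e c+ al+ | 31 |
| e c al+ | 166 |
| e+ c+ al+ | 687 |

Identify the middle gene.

The two most frequent reciprocal classes, e+ c+ al+ and e c al, are the parental types, so the F1 was e+ c+ al+ / e c al.
The two rarest classes, e c+ al+ and e+ c al, are the double crossovers. Comparing them with the parentals, only the e allele has switched, so e is the middle locus and the order is c – e – al.

e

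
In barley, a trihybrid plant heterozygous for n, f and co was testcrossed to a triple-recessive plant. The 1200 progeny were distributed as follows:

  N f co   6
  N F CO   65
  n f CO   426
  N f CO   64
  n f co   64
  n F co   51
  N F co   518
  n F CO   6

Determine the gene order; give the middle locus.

The two most frequent reciprocal classes, N F co and n f CO, are the parental types, so the F1 was N F co / n f CO.
The two rarest classes, N f co and n F CO, are the double crossovers. Comparing them with the parentals, only the f allele has switched, so f is the middle locus and the order is n – f – co.

f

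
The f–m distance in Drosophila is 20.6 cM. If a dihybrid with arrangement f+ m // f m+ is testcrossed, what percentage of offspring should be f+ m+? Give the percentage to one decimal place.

A map distance of 20.6 cM corresponds to a recombination frequency of 0.206.
The F1 is f+ m / f m+, so f+ m+ is a recombinant gamete class with expected frequency r/2 = 0.206/2 = 0.1030.
That is 0.1030 = 10.3% of the progeny.

10.3%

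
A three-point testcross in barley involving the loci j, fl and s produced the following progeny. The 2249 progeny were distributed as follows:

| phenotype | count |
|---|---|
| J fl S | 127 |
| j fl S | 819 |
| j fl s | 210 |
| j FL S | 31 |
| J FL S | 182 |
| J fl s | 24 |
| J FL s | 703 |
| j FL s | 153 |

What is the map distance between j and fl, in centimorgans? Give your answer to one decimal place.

The two most frequent reciprocal classes, J FL s and j fl S, are the parental types, so the F1 was J FL s / j fl S.
The two rarest classes, J fl s and j FL S, are the double crossovers. Comparing them with the parentals, only the fl allele has switched, so fl is the middle locus and the order is s – fl – j.
Crossovers in the fl–j interval produce the single-crossover classes j FL s and J fl S (153 + 127 = 280) plus the double crossovers (55).
RF(fl–j) = (280 + 55) / 2249 = 335/2249 = 0.1490 → 14.9 centimorgans.

14.9 centimorgans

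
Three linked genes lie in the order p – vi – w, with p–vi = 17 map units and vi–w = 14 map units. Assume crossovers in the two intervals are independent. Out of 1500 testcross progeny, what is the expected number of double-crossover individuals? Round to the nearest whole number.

36

Map distances give recombination frequencies of 0.170 and 0.140 for the two intervals.
With no interference, expected double-crossover frequency = 0.170 × 0.140 = 0.02380.
Expected number = 0.02380 × 1500 = 35.70 ≈ 36.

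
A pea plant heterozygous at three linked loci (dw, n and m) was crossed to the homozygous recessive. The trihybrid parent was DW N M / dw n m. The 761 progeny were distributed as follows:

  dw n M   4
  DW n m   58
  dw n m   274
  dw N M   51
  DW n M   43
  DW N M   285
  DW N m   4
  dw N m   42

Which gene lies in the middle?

m

The two rarest classes, DW N m and dw n M, are the double crossovers. Comparing them with the parentals, only the m allele has switched, so m is the middle locus and the order is n – m – dw.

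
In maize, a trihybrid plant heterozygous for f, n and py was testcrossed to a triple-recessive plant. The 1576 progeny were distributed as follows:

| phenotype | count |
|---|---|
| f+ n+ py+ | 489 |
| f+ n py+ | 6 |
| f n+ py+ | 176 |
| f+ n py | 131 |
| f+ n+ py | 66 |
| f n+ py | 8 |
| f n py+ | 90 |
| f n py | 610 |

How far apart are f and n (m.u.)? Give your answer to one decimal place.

20.4 m.u.

The two most frequent reciprocal classes, f+ n+ py+ and f n py, are the parental types, so the F1 was f+ n+ py+ / f n py.
The two rarest classes, f+ n py+ and f n+ py, are the double crossovers. Comparing them with the parentals, only the n allele has switched, so n is the middle locus and the order is py – n – f.
Crossovers in the n–f interval produce the single-crossover classes f n+ py+ and f+ n py (176 + 131 = 307) plus the double crossovers (14).
RF(n–f) = (307 + 14) / 1576 = 321/1576 = 0.2037 → 20.4 m.u.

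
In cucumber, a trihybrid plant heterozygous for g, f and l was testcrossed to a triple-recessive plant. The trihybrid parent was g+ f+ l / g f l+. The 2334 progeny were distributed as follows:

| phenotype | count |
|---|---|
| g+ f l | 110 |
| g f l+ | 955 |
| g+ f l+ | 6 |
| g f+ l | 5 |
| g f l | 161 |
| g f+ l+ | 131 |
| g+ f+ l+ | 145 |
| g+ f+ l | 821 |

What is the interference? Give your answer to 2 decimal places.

The two rarest classes, g f+ l and g+ f l+, are the double crossovers. Comparing them with the parentals, only the g allele has switched, so g is the middle locus and the order is f – g – l.
f–g: (241 + 11)/2334 = 0.1080; g–l: (306 + 11)/2334 = 0.1358.
Expected DCO frequency = 0.1080 × 0.1358 ≈ 0.01467; observed = 11/2334 ≈ 0.00471.
Coefficient of coincidence = 0.00471/0.01467 ≈ 0.32; interference = 1 − 0.32 = 0.68.

0.68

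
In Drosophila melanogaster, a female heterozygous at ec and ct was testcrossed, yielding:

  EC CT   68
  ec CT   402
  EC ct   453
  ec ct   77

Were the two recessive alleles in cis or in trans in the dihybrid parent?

The two most frequent classes are EC ct (453) and ec CT (402); these are the parental (non-recombinant) types.
So the F1 carried EC ct on one chromosome and ec CT on the other — the recessive alleles are on opposite chromosomes (trans / repulsion).

trans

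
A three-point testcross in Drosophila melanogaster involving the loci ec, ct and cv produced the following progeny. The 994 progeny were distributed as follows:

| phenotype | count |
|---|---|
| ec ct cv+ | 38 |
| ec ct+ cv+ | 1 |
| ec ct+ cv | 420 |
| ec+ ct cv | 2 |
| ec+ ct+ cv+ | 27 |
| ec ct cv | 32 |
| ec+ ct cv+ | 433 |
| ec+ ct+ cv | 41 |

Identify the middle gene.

cv

The two most frequent reciprocal classes, ec ct+ cv and ec+ ct cv+, are the parental types, so the F1 was ec ct+ cv / ec+ ct cv+.
The two rarest classes, ec ct+ cv+ and ec+ ct cv, are the double crossovers. Comparing them with the parentals, only the cv allele has switched, so cv is the middle locus and the order is ec – cv – ct.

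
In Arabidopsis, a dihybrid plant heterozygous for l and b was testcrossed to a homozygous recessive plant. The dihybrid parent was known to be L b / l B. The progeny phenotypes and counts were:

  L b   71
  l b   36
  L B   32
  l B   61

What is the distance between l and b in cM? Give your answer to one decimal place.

The recombinant classes are L B and l b: 32 + 36 = 68.
Recombination frequency = 68/200 = 0.3400 ≈ 34.0%, i.e. 34.0 cM.

34.0 cM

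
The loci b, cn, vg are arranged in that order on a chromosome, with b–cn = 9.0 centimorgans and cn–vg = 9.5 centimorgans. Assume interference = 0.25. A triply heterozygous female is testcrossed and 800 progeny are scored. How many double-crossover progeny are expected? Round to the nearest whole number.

Map distances give recombination frequencies of 0.090 and 0.095 for the two intervals.
With interference 0.25 (so coincidence = 0.75), expected double-crossover frequency = 0.090 × 0.095 × 0.75 = 0.00641.
Expected number = 0.00641 × 800 = 5.13 ≈ 5.

5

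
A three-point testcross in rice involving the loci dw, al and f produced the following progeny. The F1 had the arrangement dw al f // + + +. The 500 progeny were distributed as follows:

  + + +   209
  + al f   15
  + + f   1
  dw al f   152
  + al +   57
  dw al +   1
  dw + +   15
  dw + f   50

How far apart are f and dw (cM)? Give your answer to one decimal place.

The two rarest classes, dw al + and + + f, are the double crossovers. Comparing them with the parentals, only the f allele has switched, so f is the middle locus and the order is al – f – dw.
Crossovers in the f–dw interval produce the single-crossover classes + al f and dw + + (15 + 15 = 30) plus the double crossovers (2).
RF(f–dw) = (30 + 2) / 500 = 32/500 = 0.0640 → 6.4 cM.

6.4 cM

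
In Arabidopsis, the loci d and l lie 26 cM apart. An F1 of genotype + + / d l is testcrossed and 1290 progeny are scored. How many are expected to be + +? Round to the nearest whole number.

477

A map distance of 26 cM corresponds to a recombination frequency of 0.260.
The F1 is + + / d l, so + + is a parental gamete class with expected frequency (1 − r)/2 = 0.740/2 = 0.3700.
Expected number = 0.3700 × 1290 = 477.30 ≈ 477.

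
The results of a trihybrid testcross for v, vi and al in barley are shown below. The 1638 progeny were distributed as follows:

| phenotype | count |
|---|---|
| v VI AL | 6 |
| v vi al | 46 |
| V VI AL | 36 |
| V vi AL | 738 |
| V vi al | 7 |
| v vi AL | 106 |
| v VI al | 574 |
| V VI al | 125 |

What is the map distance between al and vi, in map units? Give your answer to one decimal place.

5.8 map units

The two most frequent reciprocal classes, v VI al and V vi AL, are the parental types, so the F1 was v VI al / V vi AL.
The two rarest classes, v VI AL and V vi al, are the double crossovers. Comparing them with the parentals, only the al allele has switched, so al is the middle locus and the order is v – al – vi.
Crossovers in the al–vi interval produce the single-crossover classes v vi al and V VI AL (46 + 36 = 82) plus the double crossovers (13).
RF(al–vi) = (82 + 13) / 1638 = 95/1638 = 0.0580 → 5.8 map units.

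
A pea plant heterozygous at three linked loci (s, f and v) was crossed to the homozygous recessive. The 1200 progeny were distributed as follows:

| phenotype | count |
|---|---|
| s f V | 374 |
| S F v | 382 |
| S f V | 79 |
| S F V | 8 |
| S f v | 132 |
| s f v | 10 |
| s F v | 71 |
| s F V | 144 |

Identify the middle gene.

The two most frequent reciprocal classes, S F v and s f V, are the parental types, so the F1 was S F v / s f V.
The two rarest classes, S F V and s f v, are the double crossovers. Comparing them with the parentals, only the v allele has switched, so v is the middle locus and the order is s – v – f.

v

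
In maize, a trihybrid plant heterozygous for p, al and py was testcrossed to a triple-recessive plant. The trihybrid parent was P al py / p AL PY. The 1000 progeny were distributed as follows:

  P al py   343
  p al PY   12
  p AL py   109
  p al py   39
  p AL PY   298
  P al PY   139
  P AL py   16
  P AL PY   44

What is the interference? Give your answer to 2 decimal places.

0.09

The two rarest classes, P AL py and p al PY, are the double crossovers. Comparing them with the parentals, only the al allele has switched, so al is the middle locus and the order is p – al – py.
p–al: (83 + 28)/1000 = 0.1110; al–py: (248 + 28)/1000 = 0.2760.
Expected DCO frequency = 0.1110 × 0.2760 ≈ 0.03064; observed = 28/1000 ≈ 0.02800.
Coefficient of coincidence = 0.02800/0.03064 ≈ 0.91; interference = 1 − 0.91 = 0.09.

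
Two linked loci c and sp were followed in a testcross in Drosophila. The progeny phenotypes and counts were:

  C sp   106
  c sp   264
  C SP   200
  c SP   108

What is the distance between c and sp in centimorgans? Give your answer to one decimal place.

31.6 centimorgans

The two most frequent classes, C SP (200) and c sp (264), are the parental types, so the F1 was C SP / c sp.
The recombinant classes are C sp and c SP: 106 + 108 = 214.
Recombination frequency = 214/678 = 0.3156 ≈ 31.6%, i.e. 31.6 centimorgans.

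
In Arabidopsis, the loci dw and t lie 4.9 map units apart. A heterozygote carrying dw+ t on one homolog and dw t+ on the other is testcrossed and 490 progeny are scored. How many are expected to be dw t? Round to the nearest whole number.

12

A map distance of 4.9 map units corresponds to a recombination frequency of 0.049.
The F1 is dw+ t / dw t+, so dw t is a recombinant gamete class with expected frequency r/2 = 0.049/2 = 0.0245.
Expected number = 0.0245 × 490 = 12.01 ≈ 12.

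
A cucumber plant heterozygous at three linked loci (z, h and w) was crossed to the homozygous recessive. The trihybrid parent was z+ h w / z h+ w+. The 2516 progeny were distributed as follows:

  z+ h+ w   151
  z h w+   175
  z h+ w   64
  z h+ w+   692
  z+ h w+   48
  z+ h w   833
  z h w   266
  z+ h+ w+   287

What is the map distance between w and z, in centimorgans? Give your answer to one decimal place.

The two rarest classes, z+ h w+ and z h+ w, are the double crossovers. Comparing them with the parentals, only the w allele has switched, so w is the middle locus and the order is z – w – h.
Crossovers in the z–w interval produce the single-crossover classes z h w and z+ h+ w+ (266 + 287 = 553) plus the double crossovers (112).
RF(z–w) = (553 + 112) / 2516 = 665/2516 = 0.2643 → 26.4 centimorgans.

26.4 centimorgans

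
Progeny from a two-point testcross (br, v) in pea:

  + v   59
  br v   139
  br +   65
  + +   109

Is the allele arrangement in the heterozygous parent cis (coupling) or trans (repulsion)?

cis

The two most frequent classes are + + (109) and br v (139); these are the parental (non-recombinant) types.
So the F1 carried + + on one chromosome and br v on the other — the recessive alleles are on the same chromosome (cis / coupling).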